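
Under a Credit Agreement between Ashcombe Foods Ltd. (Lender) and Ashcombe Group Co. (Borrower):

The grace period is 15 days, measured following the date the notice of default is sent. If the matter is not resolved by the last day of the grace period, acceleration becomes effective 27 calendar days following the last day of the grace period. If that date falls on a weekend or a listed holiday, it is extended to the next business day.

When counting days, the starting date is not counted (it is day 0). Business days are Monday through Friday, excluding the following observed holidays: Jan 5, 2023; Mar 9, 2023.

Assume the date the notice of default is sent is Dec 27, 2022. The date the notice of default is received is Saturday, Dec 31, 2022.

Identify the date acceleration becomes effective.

Feb 7, 2023

The last day of the grace period: Dec 27, 2022 + 15 days = Jan 11, 2023.
The date acceleration becomes effective: 27 calendar days after Jan 11, 2023 is Feb 7, 2023. Feb 7, 2023 is a Tuesday and is not a listed holiday, so no roll-forward applies.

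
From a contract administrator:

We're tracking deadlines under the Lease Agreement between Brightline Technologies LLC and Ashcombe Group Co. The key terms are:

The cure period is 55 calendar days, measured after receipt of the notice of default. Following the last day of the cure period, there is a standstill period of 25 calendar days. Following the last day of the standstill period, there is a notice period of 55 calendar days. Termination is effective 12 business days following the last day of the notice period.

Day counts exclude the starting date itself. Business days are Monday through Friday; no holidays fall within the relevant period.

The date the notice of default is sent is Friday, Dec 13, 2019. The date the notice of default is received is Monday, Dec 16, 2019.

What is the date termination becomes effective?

The last day of the cure period: Dec 16, 2019 + 55 days = Feb 9, 2020.
The last day of the standstill period: 25 calendar days after Feb 9, 2020 is Mar 5, 2020.
The last day of the notice period: 55 calendar days after Mar 5, 2020 is Apr 29, 2020.
From Wednesday, Apr 29, 2020, 12 business days (Apr 30, May 1, May 4, May 5, …, May 13, May 14, May 15, skipping weekends) brings us to Friday, May 15, 2020, which is the date termination becomes effective.

May 15, 2020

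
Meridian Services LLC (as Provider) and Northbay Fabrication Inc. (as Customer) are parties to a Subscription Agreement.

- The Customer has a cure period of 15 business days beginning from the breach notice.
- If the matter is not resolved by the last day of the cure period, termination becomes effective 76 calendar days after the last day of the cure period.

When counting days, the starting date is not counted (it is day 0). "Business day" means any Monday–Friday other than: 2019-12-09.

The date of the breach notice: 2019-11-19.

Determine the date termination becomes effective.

2020-02-25

From Tuesday, 2019-11-19, 15 business days (Nov 20, Nov 21, Nov 22, Nov 25, …, Dec 6, Dec 10, Dec 11, skipping weekends and the listed holiday on Dec 9) brings us to Wednesday, 2019-12-11, which is the last day of the cure period.
The date termination becomes effective: 2019-12-11 + 76 days = 2020-02-25.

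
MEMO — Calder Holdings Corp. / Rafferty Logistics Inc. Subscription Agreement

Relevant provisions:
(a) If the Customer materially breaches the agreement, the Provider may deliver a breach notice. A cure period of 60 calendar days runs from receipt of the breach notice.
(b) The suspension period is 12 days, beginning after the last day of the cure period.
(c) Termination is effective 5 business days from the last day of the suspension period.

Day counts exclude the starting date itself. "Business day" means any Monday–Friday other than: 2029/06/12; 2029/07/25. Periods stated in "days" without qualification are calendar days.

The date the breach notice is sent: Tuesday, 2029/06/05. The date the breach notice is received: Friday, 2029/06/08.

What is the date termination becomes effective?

2029/08/24

Adding 60 calendar days to 2029/06/08 gives 2029/08/07, which is the last day of the cure period.
Adding 12 calendar days to 2029/08/07 gives 2029/08/19, which is the last day of the suspension period.
The date termination becomes effective: 5 business days after Sunday, 2029/08/19, skipping weekends — Aug 20, Aug 21, Aug 22, Aug 23, Aug 24 — lands on Friday, 2029/08/24.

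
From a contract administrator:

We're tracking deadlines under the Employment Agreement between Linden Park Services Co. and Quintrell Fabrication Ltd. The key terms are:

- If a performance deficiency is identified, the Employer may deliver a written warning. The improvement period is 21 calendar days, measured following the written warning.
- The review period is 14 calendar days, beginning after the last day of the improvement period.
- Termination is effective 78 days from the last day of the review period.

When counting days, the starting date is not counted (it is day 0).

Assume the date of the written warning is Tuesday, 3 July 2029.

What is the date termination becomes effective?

24 October 2029

Adding 21 calendar days to 3 July 2029 gives 24 July 2029, which is the last day of the improvement period.
Adding 14 calendar days to 24 July 2029 gives 7 August 2029, which is the last day of the review period.
Adding 78 calendar days to 7 August 2029 gives 24 October 2029, which is the date termination becomes effective.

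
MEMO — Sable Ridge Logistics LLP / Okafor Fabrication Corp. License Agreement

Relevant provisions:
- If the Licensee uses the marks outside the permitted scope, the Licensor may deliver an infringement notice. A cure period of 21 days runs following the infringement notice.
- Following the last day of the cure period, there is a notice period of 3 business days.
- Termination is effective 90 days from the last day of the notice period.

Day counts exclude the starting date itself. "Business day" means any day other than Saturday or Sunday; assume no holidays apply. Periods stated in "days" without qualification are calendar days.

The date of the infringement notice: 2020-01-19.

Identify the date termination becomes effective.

2020-05-12

The last day of the cure period: 2020-01-19 + 21 days = 2020-02-09.
From Sunday, 2020-02-09, 3 business days (Feb 10, Feb 11, Feb 12, skipping weekends) brings us to Wednesday, 2020-02-12, which is the last day of the notice period.
The date termination becomes effective: 2020-02-12 + 90 days = 2020-05-12.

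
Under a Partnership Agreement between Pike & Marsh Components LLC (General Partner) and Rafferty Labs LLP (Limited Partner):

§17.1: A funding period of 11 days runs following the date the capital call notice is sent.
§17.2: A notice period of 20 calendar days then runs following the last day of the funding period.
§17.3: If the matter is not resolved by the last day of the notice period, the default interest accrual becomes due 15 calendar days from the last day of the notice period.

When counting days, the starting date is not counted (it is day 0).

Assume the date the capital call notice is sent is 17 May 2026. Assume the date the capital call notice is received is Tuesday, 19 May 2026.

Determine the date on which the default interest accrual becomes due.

The last day of the funding period: 17 May 2026 + 11 days = 28 May 2026.
The last day of the notice period: 20 calendar days after 28 May 2026 is 17 June 2026.
The date on which the default interest accrual becomes due: 15 calendar days after 17 June 2026 is 2 July 2026.

2 July 2026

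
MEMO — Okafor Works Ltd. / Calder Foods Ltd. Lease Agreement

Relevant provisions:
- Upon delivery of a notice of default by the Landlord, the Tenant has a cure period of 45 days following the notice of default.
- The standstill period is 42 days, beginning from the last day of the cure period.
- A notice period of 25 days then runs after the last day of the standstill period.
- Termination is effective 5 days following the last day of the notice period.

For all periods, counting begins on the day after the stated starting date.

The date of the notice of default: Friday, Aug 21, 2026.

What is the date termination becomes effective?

Dec 16, 2026

The last day of the cure period: Aug 21, 2026 + 45 days = Oct 5, 2026.
The last day of the standstill period: 42 calendar days after Oct 5, 2026 is Nov 16, 2026.
Adding 25 calendar days to Nov 16, 2026 gives Dec 11, 2026, which is the last day of the notice period.
The date termination becomes effective: 5 calendar days after Dec 11, 2026 is Dec 16, 2026.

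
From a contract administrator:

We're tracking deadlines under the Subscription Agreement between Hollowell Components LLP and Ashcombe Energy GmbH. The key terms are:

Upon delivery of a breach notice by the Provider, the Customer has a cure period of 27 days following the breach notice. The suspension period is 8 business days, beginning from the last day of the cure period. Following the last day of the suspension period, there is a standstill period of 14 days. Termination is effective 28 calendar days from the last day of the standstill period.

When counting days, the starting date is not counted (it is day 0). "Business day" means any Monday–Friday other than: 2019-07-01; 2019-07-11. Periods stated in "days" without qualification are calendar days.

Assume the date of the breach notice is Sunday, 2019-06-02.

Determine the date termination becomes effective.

2019-08-23

Adding 27 calendar days to 2019-06-02 gives 2019-06-29, which is the last day of the cure period.
From Saturday, 2019-06-29, 8 business days (Jul 2, Jul 3, Jul 4, Jul 5, Jul 8, Jul 9, Jul 10, Jul 12, skipping weekends and the listed holidays on Jul 1, Jul 11) brings us to Friday, 2019-07-12, which is the last day of the suspension period.
Adding 14 calendar days to 2019-07-12 gives 2019-07-26, which is the last day of the standstill period.
The date termination becomes effective: 28 calendar days after 2019-07-26 is 2019-08-23.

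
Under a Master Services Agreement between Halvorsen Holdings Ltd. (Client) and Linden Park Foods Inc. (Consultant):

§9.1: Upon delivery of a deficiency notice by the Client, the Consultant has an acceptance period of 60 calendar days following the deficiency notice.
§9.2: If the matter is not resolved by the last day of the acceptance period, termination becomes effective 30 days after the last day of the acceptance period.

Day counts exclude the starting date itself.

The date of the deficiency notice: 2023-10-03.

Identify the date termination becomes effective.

Adding 60 calendar days to 2023-10-03 gives 2023-12-02, which is the last day of the acceptance period.
Adding 30 calendar days to 2023-12-02 gives 2024-01-01, which is the date termination becomes effective.

2024-01-01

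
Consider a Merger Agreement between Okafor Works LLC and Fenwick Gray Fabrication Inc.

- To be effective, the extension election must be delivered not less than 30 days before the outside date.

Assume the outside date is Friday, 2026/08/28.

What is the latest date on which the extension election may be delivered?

2026/07/29

Counting back 30 calendar days from 2026/08/28 gives 2026/07/29.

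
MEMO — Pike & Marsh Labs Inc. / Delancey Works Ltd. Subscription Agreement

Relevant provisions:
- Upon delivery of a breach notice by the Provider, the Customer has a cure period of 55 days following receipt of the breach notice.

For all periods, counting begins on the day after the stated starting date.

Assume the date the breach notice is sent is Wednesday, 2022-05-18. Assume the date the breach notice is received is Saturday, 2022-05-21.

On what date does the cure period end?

2022-07-15

Adding 55 calendar days to 2022-05-21 gives 2022-07-15, which is the last day of the cure period.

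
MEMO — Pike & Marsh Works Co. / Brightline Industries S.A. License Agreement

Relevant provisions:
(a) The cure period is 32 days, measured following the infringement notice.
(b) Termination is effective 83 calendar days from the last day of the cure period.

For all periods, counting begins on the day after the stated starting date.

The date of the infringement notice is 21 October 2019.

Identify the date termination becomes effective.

The last day of the cure period: 21 October 2019 + 32 days = 22 November 2019.
The date termination becomes effective: 22 November 2019 + 83 days = 13 February 2020.

13 February 2020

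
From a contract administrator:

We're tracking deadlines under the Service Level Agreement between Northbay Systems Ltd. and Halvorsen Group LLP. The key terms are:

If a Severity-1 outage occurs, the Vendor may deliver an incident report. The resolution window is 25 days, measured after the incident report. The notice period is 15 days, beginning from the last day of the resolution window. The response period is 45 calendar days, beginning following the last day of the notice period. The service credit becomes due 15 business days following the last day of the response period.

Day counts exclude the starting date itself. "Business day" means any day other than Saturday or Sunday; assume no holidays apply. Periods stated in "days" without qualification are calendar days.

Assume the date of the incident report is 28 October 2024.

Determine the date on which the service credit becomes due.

The last day of the resolution window: 28 October 2024 + 25 days = 22 November 2024.
Adding 15 calendar days to 22 November 2024 gives 7 December 2024, which is the last day of the notice period.
Adding 45 calendar days to 7 December 2024 gives 21 January 2025, which is the last day of the response period.
The date on which the service credit becomes due: counting 15 business days from Tuesday, 21 January 2025 (Jan 22, Jan 23, Jan 24, Jan 27, …, Feb 7, Feb 10, Feb 11, skipping weekends) reaches Tuesday, 11 February 2025.

11 February 2025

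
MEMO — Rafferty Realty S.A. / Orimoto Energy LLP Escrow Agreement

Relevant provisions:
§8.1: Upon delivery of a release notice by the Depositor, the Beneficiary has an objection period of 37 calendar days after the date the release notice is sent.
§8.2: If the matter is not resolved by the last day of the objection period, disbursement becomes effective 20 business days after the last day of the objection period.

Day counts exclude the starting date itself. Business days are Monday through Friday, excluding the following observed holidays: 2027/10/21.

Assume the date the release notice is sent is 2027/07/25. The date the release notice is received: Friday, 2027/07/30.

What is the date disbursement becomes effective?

The last day of the objection period: 2027/07/25 + 37 days = 2027/08/31.
The date disbursement becomes effective: 20 business days after Tuesday, 2027/08/31, skipping weekends — Sep 1, Sep 2, Sep 3, Sep 6, …, Sep 24, Sep 27, Sep 28 — lands on Tuesday, 2027/09/28.

2027/09/28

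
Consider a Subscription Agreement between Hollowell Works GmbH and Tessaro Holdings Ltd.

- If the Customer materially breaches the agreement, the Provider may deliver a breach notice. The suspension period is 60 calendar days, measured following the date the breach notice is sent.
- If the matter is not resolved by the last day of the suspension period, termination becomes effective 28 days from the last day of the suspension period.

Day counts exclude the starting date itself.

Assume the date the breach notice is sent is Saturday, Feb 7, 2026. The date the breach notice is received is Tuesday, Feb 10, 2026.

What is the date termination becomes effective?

The last day of the suspension period: Feb 7, 2026 + 60 days = Apr 8, 2026.
The date termination becomes effective: Apr 8, 2026 + 28 days = May 6, 2026.

May 6, 2026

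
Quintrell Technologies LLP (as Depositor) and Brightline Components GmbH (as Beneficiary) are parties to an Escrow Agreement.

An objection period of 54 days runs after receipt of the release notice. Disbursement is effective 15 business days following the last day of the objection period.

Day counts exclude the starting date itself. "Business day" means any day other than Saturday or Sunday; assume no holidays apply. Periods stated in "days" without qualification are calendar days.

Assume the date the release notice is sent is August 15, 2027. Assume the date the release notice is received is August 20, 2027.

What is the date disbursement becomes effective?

Adding 54 calendar days to August 20, 2027 gives October 13, 2027, which is the last day of the objection period.
The date disbursement becomes effective: counting 15 business days from Wednesday, October 13, 2027 (Oct 14, Oct 15, Oct 18, Oct 19, …, Nov 1, Nov 2, Nov 3, skipping weekends) reaches Wednesday, November 3, 2027.

November 3, 2027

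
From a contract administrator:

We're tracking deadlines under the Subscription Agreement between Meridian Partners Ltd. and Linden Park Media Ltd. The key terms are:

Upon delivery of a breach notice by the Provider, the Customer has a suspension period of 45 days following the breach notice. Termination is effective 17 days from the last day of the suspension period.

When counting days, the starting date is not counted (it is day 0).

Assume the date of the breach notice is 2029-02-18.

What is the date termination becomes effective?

2029-04-21

Adding 45 calendar days to 2029-02-18 gives 2029-04-04, which is the last day of the suspension period.
Adding 17 calendar days to 2029-04-04 gives 2029-04-21, which is the date termination becomes effective.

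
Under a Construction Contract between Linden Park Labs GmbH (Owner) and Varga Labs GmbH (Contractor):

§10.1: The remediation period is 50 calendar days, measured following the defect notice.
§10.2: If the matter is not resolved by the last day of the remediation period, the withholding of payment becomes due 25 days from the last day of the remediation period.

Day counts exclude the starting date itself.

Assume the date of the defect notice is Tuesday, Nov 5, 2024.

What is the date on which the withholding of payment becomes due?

The last day of the remediation period: 50 calendar days after Nov 5, 2024 is Dec 25, 2024.
The date on which the withholding of payment becomes due: 25 calendar days after Dec 25, 2024 is Jan 19, 2025.

Jan 19, 2025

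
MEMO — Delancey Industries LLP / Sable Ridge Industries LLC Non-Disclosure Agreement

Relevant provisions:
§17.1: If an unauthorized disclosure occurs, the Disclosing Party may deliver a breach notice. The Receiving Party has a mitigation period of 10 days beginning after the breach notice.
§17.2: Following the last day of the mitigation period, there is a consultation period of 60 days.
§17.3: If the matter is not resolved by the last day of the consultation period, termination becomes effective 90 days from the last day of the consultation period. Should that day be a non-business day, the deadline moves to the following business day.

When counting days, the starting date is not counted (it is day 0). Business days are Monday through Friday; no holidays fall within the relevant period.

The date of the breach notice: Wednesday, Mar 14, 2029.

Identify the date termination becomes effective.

Aug 21, 2029

The last day of the mitigation period: 10 calendar days after Mar 14, 2029 is Mar 24, 2029.
The last day of the consultation period: Mar 24, 2029 + 60 days = May 23, 2029.
The date termination becomes effective: 90 calendar days after May 23, 2029 is Aug 21, 2029. Aug 21, 2029 is a Tuesday, so no roll-forward applies.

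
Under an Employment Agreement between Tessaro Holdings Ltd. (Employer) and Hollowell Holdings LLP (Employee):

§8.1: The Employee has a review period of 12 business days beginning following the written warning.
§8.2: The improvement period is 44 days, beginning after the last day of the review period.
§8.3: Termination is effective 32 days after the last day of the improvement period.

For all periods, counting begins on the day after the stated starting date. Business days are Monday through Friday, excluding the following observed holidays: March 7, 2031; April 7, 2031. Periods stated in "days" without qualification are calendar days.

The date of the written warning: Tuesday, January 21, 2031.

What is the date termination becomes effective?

From Tuesday, January 21, 2031, 12 business days (Jan 22, Jan 23, Jan 24, Jan 27, …, Feb 4, Feb 5, Feb 6, skipping weekends) brings us to Thursday, February 6, 2031, which is the last day of the review period.
The last day of the improvement period: February 6, 2031 + 44 days = March 22, 2031.
The date termination becomes effective: 32 calendar days after March 22, 2031 is April 23, 2031.

April 23, 2031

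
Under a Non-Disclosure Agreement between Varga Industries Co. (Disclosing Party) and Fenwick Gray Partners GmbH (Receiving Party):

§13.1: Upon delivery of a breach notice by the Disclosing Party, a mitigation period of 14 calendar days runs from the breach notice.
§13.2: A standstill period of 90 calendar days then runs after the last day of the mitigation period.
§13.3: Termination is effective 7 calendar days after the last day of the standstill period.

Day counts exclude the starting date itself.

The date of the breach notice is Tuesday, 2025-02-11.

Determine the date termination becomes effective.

The last day of the mitigation period: 14 calendar days after 2025-02-11 is 2025-02-25.
The last day of the standstill period: 2025-02-25 + 90 days = 2025-05-26.
The date termination becomes effective: 2025-05-26 + 7 days = 2025-06-02.

2025-06-02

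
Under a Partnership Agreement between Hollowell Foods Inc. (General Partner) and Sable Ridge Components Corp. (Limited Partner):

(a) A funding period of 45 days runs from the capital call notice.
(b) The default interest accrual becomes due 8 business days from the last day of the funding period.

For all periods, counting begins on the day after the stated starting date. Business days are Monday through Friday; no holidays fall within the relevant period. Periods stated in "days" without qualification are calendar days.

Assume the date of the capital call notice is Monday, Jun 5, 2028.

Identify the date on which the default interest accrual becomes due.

The last day of the funding period: Jun 5, 2028 + 45 days = Jul 20, 2028.
From Thursday, Jul 20, 2028, 8 business days (Jul 21, Jul 24, Jul 25, Jul 26, Jul 27, Jul 28, Jul 31, Aug 1, skipping weekends) brings us to Tuesday, Aug 1, 2028, which is the date on which the default interest accrual becomes due.

Aug 1, 2028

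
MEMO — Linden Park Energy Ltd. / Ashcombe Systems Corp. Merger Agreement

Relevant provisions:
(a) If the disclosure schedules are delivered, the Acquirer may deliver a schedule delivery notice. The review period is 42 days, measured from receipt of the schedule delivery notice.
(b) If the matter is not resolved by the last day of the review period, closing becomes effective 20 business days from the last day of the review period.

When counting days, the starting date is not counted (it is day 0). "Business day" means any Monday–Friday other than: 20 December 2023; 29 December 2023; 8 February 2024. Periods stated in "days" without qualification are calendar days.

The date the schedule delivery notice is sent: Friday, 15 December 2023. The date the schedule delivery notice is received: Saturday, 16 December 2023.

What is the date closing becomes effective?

26 February 2024

Adding 42 calendar days to 16 December 2023 gives 27 January 2024, which is the last day of the review period.
The date closing becomes effective: 20 business days after Saturday, 27 January 2024, skipping weekends and the listed holiday on Feb 8 — Jan 29, Jan 30, Jan 31, Feb 1, …, Feb 22, Feb 23, Feb 26 — lands on Monday, 26 February 2024.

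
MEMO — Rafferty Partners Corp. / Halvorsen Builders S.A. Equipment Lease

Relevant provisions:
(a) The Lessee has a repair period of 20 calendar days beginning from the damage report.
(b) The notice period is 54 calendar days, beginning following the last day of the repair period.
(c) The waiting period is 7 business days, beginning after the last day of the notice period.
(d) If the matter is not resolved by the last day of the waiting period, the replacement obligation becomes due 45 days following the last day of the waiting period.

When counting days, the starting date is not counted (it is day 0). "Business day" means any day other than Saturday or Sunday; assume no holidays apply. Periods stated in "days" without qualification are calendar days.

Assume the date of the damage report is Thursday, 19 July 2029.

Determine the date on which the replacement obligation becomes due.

The last day of the repair period: 19 July 2029 + 20 days = 8 August 2029.
The last day of the notice period: 54 calendar days after 8 August 2029 is 1 October 2029.
The last day of the waiting period: counting 7 business days from Monday, 1 October 2029 (Oct 2, Oct 3, Oct 4, Oct 5, Oct 8, Oct 9, Oct 10, skipping weekends) reaches Wednesday, 10 October 2029.
The date on which the replacement obligation becomes due: 10 October 2029 + 45 days = 24 November 2029.

24 November 2029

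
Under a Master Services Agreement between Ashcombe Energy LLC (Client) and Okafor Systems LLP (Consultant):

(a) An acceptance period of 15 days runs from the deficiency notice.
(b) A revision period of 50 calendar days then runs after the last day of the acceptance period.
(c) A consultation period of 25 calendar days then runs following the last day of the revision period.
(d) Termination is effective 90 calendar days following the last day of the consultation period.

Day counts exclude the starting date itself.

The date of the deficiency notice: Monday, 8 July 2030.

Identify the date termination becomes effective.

The last day of the acceptance period: 15 calendar days after 8 July 2030 is 23 July 2030.
The last day of the revision period: 23 July 2030 + 50 days = 11 September 2030.
The last day of the consultation period: 25 calendar days after 11 September 2030 is 6 October 2030.
The date termination becomes effective: 90 calendar days after 6 October 2030 is 4 January 2031.

4 January 2031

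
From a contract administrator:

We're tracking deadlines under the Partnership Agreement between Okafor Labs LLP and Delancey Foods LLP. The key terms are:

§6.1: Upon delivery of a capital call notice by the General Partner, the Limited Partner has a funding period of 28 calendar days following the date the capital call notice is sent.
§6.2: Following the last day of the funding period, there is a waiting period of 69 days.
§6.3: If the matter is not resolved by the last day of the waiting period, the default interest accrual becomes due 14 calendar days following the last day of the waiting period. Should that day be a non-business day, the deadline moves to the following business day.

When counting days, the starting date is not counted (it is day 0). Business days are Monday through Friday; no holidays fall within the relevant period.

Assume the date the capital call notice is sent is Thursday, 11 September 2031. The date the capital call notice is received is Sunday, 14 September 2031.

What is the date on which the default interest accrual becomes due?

31 December 2031

Adding 28 calendar days to 11 September 2031 gives 9 October 2031, which is the last day of the funding period.
The last day of the waiting period: 9 October 2031 + 69 days = 17 December 2031.
The date on which the default interest accrual becomes due: 14 calendar days after 17 December 2031 is 31 December 2031. 31 December 2031 is a Wednesday, so no roll-forward applies.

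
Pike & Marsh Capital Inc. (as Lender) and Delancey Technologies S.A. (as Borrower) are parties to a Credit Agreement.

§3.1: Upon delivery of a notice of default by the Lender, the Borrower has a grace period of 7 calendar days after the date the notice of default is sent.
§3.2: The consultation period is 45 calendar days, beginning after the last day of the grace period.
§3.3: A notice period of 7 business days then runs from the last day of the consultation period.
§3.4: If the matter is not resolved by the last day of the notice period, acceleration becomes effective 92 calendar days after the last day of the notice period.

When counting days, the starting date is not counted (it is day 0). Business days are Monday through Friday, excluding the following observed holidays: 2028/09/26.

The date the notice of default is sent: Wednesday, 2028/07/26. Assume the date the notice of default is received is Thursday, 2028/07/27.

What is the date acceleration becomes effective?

2028/12/28

The last day of the grace period: 7 calendar days after 2028/07/26 is 2028/08/02.
The last day of the consultation period: 2028/08/02 + 45 days = 2028/09/16.
From Saturday, 2028/09/16, 7 business days (Sep 18, Sep 19, Sep 20, Sep 21, Sep 22, Sep 25, Sep 27, skipping weekends and the listed holiday on Sep 26) brings us to Wednesday, 2028/09/27, which is the last day of the notice period.
The date acceleration becomes effective: 92 calendar days after 2028/09/27 is 2028/12/28.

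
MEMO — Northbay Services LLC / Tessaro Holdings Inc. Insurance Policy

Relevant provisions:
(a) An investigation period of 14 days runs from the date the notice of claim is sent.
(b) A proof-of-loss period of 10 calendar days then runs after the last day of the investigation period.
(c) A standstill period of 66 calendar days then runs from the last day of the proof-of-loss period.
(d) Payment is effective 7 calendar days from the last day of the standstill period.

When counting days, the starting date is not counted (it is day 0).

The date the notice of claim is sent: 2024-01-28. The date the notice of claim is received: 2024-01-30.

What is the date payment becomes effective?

2024-05-04

The last day of the investigation period: 14 calendar days after 2024-01-28 is 2024-02-11.
Adding 10 calendar days to 2024-02-11 gives 2024-02-21, which is the last day of the proof-of-loss period.
The last day of the standstill period: 2024-02-21 + 66 days = 2024-04-27.
The date payment becomes effective: 7 calendar days after 2024-04-27 is 2024-05-04.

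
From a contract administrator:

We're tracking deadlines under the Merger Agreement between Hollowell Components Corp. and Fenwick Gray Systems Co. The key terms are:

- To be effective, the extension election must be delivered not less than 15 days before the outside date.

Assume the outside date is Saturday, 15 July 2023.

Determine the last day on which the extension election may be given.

30 June 2023

15 July 2023 minus 15 days is 30 June 2023.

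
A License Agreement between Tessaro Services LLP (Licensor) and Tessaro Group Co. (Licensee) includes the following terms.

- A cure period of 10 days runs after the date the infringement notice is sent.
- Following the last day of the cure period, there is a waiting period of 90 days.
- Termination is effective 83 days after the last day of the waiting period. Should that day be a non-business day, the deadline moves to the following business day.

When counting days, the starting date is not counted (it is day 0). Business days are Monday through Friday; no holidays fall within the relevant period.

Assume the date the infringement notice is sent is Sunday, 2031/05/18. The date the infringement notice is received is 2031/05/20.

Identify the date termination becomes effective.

The last day of the cure period: 10 calendar days after 2031/05/18 is 2031/05/28.
The last day of the waiting period: 90 calendar days after 2031/05/28 is 2031/08/26.
The date termination becomes effective: 83 calendar days after 2031/08/26 is 2031/11/17. 2031/11/17 is a Monday, so no roll-forward applies.

2031/11/17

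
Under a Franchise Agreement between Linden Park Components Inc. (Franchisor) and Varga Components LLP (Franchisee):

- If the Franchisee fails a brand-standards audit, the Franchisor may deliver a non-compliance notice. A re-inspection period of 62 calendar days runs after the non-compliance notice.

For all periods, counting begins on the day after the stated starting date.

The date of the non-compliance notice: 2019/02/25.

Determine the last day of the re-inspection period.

The last day of the re-inspection period: 62 calendar days after 2019/02/25 is 2019/04/28.

2019/04/28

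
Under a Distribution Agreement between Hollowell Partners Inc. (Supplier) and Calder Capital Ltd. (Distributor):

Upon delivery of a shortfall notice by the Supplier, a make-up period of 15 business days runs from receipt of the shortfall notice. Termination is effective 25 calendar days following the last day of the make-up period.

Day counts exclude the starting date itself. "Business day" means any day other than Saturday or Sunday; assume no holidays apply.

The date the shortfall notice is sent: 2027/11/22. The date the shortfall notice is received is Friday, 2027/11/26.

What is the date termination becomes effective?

The last day of the make-up period: 15 business days after Friday, 2027/11/26, skipping weekends — Nov 29, Nov 30, Dec 1, Dec 2, …, Dec 15, Dec 16, Dec 17 — lands on Friday, 2027/12/17.
The date termination becomes effective: 2027/12/17 + 25 days = 2028/01/11.

2028/01/11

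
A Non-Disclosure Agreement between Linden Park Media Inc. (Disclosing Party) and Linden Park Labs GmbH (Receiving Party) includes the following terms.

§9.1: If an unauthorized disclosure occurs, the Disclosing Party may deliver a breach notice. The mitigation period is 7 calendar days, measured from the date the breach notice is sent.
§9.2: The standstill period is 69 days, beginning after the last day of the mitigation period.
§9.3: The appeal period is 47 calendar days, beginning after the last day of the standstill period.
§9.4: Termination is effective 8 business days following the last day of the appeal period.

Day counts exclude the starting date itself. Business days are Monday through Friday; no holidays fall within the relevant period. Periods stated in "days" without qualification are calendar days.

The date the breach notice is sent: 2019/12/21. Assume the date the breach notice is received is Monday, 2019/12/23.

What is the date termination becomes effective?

Adding 7 calendar days to 2019/12/21 gives 2019/12/28, which is the last day of the mitigation period.
The last day of the standstill period: 2019/12/28 + 69 days = 2020/03/06.
The last day of the appeal period: 2020/03/06 + 47 days = 2020/04/22.
The date termination becomes effective: counting 8 business days from Wednesday, 2020/04/22 (Apr 23, Apr 24, Apr 27, Apr 28, Apr 29, Apr 30, May 1, May 4, skipping weekends) reaches Monday, 2020/05/04.

2020/05/04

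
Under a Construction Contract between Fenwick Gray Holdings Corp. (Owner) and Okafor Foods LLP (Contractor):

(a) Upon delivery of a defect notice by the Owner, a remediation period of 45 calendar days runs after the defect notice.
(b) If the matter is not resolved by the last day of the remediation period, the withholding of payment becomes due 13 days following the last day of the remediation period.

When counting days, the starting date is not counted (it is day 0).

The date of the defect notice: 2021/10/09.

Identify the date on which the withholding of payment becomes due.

The last day of the remediation period: 2021/10/09 + 45 days = 2021/11/23.
The date on which the withholding of payment becomes due: 13 calendar days after 2021/11/23 is 2021/12/06.

2021/12/06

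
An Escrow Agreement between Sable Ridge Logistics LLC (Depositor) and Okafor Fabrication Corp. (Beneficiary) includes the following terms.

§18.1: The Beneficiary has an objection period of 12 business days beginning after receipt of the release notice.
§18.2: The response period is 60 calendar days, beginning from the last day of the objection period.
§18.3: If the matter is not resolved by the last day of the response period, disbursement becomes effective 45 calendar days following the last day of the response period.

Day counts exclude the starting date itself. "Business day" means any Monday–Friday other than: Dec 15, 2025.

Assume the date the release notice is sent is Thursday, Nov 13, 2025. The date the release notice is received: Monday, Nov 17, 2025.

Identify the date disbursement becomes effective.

Mar 18, 2026

From Monday, Nov 17, 2025, 12 business days (Nov 18, Nov 19, Nov 20, Nov 21, …, Dec 1, Dec 2, Dec 3, skipping weekends) brings us to Wednesday, Dec 3, 2025, which is the last day of the objection period.
The last day of the response period: 60 calendar days after Dec 3, 2025 is Feb 1, 2026.
The date disbursement becomes effective: 45 calendar days after Feb 1, 2026 is Mar 18, 2026.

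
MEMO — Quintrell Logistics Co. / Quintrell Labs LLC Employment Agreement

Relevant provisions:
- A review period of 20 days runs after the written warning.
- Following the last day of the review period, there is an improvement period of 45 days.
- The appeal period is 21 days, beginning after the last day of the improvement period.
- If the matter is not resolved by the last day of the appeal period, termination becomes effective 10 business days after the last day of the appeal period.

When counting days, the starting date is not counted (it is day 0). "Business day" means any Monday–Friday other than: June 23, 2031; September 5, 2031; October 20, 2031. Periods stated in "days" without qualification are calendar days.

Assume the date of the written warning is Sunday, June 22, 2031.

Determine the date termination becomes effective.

Adding 20 calendar days to June 22, 2031 gives July 12, 2031, which is the last day of the review period.
The last day of the improvement period: 45 calendar days after July 12, 2031 is August 26, 2031.
The last day of the appeal period: 21 calendar days after August 26, 2031 is September 16, 2031.
The date termination becomes effective: 10 business days after Tuesday, September 16, 2031, skipping weekends — Sep 17, Sep 18, Sep 19, Sep 22, Sep 23, Sep 24, Sep 25, Sep 26, Sep 29, Sep 30 — lands on Tuesday, September 30, 2031.

September 30, 2031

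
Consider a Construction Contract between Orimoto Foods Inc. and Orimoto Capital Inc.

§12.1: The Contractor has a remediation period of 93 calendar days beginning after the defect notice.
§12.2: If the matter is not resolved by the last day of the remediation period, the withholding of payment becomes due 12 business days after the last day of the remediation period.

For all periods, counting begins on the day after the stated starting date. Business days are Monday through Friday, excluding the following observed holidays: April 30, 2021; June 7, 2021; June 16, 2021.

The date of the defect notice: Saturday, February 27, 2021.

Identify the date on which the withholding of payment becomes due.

June 18, 2021

Adding 93 calendar days to February 27, 2021 gives May 31, 2021, which is the last day of the remediation period.
The date on which the withholding of payment becomes due: 12 business days after Monday, May 31, 2021, skipping weekends and the listed holidays on Jun 7, Jun 16 — Jun 1, Jun 2, Jun 3, Jun 4, …, Jun 15, Jun 17, Jun 18 — lands on Friday, June 18, 2021.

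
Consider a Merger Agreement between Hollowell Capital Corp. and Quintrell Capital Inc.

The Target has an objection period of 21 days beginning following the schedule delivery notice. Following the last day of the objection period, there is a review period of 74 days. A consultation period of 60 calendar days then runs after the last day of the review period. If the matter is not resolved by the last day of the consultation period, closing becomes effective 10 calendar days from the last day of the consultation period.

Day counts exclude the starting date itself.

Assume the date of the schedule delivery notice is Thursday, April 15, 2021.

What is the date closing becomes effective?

September 27, 2021

The last day of the objection period: April 15, 2021 + 21 days = May 6, 2021.
The last day of the review period: 74 calendar days after May 6, 2021 is July 19, 2021.
The last day of the consultation period: July 19, 2021 + 60 days = September 17, 2021.
The date closing becomes effective: 10 calendar days after September 17, 2021 is September 27, 2021.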